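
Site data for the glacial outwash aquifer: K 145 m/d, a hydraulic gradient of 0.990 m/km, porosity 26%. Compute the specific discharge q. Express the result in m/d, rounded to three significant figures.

Specific discharge q = 145 × 9.9e-4 = 0.1436 m/d

0.144 m/d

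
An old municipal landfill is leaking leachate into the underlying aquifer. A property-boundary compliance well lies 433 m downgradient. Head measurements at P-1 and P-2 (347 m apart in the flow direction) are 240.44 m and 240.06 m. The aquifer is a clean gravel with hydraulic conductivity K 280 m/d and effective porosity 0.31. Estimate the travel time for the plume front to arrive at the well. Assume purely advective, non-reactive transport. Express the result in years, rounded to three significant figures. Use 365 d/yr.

1.20 years

Hydraulic gradient i = (240.44 − 240.06) / 347 = 0.38 / 347 = 0.001095
Specific discharge q = 280 × 0.001095 = 0.3066 m/d
v_s = q/n_e = 0.3066/0.31 = 0.9891 m/d
t = L / v = 433 / 0.9891 = 437.8 d
   = 437.8 / 365 = 1.20 yr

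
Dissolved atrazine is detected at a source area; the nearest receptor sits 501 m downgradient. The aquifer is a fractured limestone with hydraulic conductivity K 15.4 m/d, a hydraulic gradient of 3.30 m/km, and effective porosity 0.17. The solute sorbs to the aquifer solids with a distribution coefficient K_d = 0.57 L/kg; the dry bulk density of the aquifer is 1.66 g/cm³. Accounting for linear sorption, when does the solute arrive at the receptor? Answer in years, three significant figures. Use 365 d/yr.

Specific discharge q = 15.4 × 0.0033 = 0.05082 m/d
v = Ki/n = 15.4·0.0033/0.17 = 0.2989 m/d
Retardation R = 1 + ρ_b·K_d/n = 1 + 1.66×0.57/0.17 = 6.566
Contaminant velocity v_c = v/R = 0.2989/6.566 = 0.04553 m/d
t = L/v_c = 501/0.04553 = 11000 d
   = 11000/365 = 30.1 yr

30.1 years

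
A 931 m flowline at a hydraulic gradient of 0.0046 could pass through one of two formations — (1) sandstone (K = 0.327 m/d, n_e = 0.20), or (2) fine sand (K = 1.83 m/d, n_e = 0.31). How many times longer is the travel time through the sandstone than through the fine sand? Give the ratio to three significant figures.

3.61

Unit 1 (sandstone): v = 0.327×0.0046/0.20 = 0.007521 m/d, t = 931/0.007521 = 123800 d
Unit 2 (fine sand): v = 1.83×0.0046/0.31 = 0.02715 m/d, t = 931/0.02715 = 34280 d
t(sandstone) / t(fine sand) = 123800/34280 = 3.61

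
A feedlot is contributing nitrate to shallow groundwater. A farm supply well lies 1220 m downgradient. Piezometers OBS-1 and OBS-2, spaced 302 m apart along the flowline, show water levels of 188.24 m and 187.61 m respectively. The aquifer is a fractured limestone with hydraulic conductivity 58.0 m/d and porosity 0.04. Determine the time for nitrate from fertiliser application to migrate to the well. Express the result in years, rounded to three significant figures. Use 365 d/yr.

1.11 years

Hydraulic gradient i = (188.24 − 187.61) / 302 = 0.63 / 302 = 0.002086
q = Ki = 58.0 × 0.002086 = 0.1210 m/d
Average linear velocity = 0.1210 / 0.04 = 3.025 m/d
t = L / v = 1220 / 3.025 = 403.3 d
   = 403.3 / 365 = 1.11 yr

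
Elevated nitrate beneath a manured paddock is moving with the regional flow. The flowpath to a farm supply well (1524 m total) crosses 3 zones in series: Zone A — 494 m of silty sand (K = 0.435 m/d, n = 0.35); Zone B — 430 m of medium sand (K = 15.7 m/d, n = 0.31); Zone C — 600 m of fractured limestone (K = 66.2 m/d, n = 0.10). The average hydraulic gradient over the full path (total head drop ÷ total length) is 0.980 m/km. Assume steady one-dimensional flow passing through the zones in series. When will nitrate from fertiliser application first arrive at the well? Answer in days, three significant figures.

287000 days

For zones in series the flux q is common to all zones; the equivalent conductivity is the harmonic (thickness-weighted) mean, K_eq = L_total / Σ(L_j/K_j).
Σ(L/K) = 494/0.435 + 430/15.7 + 600/66.2 = 1136 + 27.39 + 9.063 = 1172 d
K_eq = L_total / Σ(L/K) = 1524 / 1172 = 1.300 m/d
q = K_eq · i = 1.300 × 9.8e-4 = 0.001274 m/d (same in every zone)
Zone A: v = q/n = 0.001274/0.35 = 0.003641 m/d → t_A = 494/0.003641 = 135700 d
Zone B: v = q/n = 0.001274/0.31 = 0.004110 m/d → t_B = 430/0.004110 = 104600 d
Zone C: v = q/n = 0.001274/0.10 = 0.01274 m/d → t_C = 600/0.01274 = 47090 d
Total t = 135700 + 104600 + 47090 = 287400 d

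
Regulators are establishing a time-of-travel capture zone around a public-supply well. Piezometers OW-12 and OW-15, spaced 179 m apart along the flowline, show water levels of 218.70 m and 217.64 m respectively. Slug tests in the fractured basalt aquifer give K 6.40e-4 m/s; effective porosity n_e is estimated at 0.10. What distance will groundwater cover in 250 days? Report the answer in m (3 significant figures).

819 m

Hydraulic gradient i = (218.70 − 217.64) / 179 = 1.06 / 179 = 0.005922
K = 6.40e-4 m/s × 86400 s/d = 55.30 m/d
Darcy flux q = K·i = 55.30 × 0.005922 = 0.3275 m/d
v_s = q/n_e = 0.3275/0.10 = 3.275 m/d
L = v × T = 3.275 × 250 = 818.6 m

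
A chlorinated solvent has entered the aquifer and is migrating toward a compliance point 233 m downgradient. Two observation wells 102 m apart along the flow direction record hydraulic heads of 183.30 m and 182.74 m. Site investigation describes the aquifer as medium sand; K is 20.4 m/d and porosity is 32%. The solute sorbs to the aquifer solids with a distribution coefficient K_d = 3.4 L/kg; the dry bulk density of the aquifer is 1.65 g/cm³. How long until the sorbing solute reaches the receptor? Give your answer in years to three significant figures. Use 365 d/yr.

33.8 years

Hydraulic gradient i = (183.30 − 182.74) / 102 = 0.56 / 102 = 0.005490
Darcy flux q = K·i = 20.4 × 0.005490 = 0.1120 m/d
Seepage velocity v = q / n = 0.1120 / 0.32 = 0.3500 m/d
Retardation R = 1 + ρ_b·K_d/n = 1 + 1.65×3.4/0.32 = 18.53
Contaminant velocity v_c = v/R = 0.3500/18.53 = 0.01889 m/d
t = L/v_c = 233/0.01889 = 12340 d
   = 12340/365 = 33.8 yr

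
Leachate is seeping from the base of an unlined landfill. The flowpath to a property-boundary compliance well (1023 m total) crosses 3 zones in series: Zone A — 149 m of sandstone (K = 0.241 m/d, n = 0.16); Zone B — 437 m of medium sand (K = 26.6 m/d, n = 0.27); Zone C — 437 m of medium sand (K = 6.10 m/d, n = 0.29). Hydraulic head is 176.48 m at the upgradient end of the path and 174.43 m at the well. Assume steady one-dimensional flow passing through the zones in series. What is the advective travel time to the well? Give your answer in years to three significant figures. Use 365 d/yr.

254 years

Total head drop ΔH = 176.48 − 174.43 = 2.05 m
Continuity: the same q passes through each zone, so ΔH = q·Σ(L_j/K_j) — the zones act as resistances in series.
Σ(L/K) = 149/0.241 + 437/26.6 + 437/6.10 = 618.3 + 16.43 + 71.64 = 706.3 d
q = ΔH / Σ(L/K) = 2.05 / 706.3 = 0.002902 m/d (same in every zone)
Zone A: v = q/n = 0.002902/0.16 = 0.01814 m/d → t_A = 149/0.01814 = 8214 d
Zone B: v = q/n = 0.002902/0.27 = 0.01075 m/d → t_B = 437/0.01075 = 40650 d
Zone C: v = q/n = 0.002902/0.29 = 0.01001 m/d → t_C = 437/0.01001 = 43660 d
Total t = 8214 + 40650 + 43660 = 92530 d
   = 92530 / 365 = 254 yr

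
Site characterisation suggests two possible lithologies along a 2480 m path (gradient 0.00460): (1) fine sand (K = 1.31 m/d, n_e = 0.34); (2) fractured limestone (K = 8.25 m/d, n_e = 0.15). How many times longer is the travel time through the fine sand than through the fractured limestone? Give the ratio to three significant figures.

14.3

Unit 1 (fine sand): v = 1.31×0.0046/0.34 = 0.01772 m/d, t = 2480/0.01772 = 139900 d
Unit 2 (fractured limestone): v = 8.25×0.0046/0.15 = 0.2530 m/d, t = 2480/0.2530 = 9802 d
t(fine sand) / t(fractured limestone) = 139900/9802 = 14.3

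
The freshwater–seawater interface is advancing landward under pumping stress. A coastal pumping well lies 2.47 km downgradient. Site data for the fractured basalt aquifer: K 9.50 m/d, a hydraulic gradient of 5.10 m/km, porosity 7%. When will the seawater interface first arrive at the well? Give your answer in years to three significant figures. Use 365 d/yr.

9.78 years

q = Ki = 9.50 × 0.0051 = 0.04845 m/d
Average linear velocity = 0.04845 / 0.07 = 0.6921 m/d
L = 2.47 km = 2470 m
t = L / v = 2470 / 0.6921 = 3569 d
   = 3569 / 365 = 9.78 yr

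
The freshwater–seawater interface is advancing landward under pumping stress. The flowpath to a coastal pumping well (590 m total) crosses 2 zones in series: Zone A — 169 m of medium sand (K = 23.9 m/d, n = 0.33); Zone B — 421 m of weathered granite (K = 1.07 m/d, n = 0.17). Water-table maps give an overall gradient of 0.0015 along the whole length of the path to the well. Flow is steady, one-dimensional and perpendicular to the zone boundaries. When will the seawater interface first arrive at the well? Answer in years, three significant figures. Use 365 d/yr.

Continuity: the same q passes through each zone, so ΔH = q·Σ(L_j/K_j) — the zones act as resistances in series.
Σ(L/K) = 169/23.9 + 421/1.07 = 7.071 + 393.5 = 400.5 d
K_eq = L_total / Σ(L/K) = 590 / 400.5 = 1.473 m/d
q = K_eq · i = 1.473 × 0.0015 = 0.002210 m/d (same in every zone)
Zone A: v = q/n = 0.002210/0.33 = 0.006696 m/d → t_A = 169/0.006696 = 25240 d
Zone B: v = q/n = 0.002210/0.17 = 0.01300 m/d → t_B = 421/0.01300 = 32390 d
Total t = 25240 + 32390 = 57630 d
   = 57630 / 365 = 158 yr

158 years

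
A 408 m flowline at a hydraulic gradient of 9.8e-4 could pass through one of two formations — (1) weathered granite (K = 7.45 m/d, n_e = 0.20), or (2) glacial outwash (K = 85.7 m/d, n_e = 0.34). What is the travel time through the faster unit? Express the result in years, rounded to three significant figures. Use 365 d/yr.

Unit 1 (weathered granite): v = 7.45×9.8e-4/0.20 = 0.03650 m/d, t = 408/0.03650 = 11180 d
Unit 2 (glacial outwash): v = 85.7×9.8e-4/0.34 = 0.2470 m/d, t = 408/0.2470 = 1652 d
Faster: 1652 d / 365 = 4.53 yr

4.53 years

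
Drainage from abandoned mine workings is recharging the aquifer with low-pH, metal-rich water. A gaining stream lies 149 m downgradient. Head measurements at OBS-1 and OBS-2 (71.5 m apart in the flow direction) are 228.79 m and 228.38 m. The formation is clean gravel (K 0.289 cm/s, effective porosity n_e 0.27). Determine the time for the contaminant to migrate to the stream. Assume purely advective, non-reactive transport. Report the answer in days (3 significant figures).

Hydraulic gradient i = (228.79 − 228.38) / 71.5 = 0.41 / 71.5 = 0.005734
K = 0.289 cm/s × 864 = 249.7 m/d
Darcy flux q = K·i = 249.7 × 0.005734 = 1.432 m/d
Seepage velocity v = q / n = 1.432 / 0.27 = 5.303 m/d
t = L / v = 149 / 5.303 = 28.10 d

28.1 days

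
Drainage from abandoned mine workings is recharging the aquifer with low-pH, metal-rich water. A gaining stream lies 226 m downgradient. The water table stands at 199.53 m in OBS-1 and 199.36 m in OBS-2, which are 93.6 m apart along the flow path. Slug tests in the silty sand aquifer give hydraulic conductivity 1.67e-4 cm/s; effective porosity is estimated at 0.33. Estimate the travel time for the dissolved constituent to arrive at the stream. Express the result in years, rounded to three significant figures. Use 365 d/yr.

Hydraulic gradient i = (199.53 − 199.36) / 93.6 = 0.17 / 93.6 = 0.001816
K = 1.67e-4 cm/s × 864 = 0.1443 m/d
q = Ki = 0.1443 × 0.001816 = 2.621e-4 m/d
v = Ki/n = 0.1443·0.001816/0.33 = 7.941e-4 m/d
t = L / v = 226 / 7.941e-4 = 284600 d
   = 284600 / 365 = 780 yr

780 years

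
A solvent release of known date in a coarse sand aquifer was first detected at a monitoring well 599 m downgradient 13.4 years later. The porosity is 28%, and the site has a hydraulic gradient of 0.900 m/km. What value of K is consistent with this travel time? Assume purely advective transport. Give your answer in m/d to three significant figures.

38.1 m/d

t = 13.4 years = 4891 d
v = L / t = 599 / 4891 = 0.1225 m/d
K = v · n / i = 0.1225 × 0.28 / 9.0e-4 = 38.1 m/d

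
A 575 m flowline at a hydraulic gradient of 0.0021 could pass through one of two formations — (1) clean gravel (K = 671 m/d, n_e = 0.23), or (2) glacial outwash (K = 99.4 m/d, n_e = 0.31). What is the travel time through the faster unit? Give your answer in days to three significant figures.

Unit 1 (clean gravel): v = 671×0.0021/0.23 = 6.127 m/d, t = 575/6.127 = 93.85 d
Unit 2 (glacial outwash): v = 99.4×0.0021/0.31 = 0.6734 m/d, t = 575/0.6734 = 853.9 d
Faster unit: t = 93.9 d

93.9 days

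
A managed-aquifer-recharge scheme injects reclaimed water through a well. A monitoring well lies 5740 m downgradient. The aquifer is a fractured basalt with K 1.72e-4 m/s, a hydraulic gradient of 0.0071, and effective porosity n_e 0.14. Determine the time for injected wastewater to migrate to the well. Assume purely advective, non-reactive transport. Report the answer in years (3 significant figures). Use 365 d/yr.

20.9 years

K = 1.72e-4 m/s × 86400 s/d = 14.86 m/d
Specific discharge q = 14.86 × 0.0071 = 0.1055 m/d
v = Ki/n = 14.86·0.0071/0.14 = 0.7537 m/d
t = L / v = 5740 / 0.7537 = 7616 d
   = 7616 / 365 = 20.9 yr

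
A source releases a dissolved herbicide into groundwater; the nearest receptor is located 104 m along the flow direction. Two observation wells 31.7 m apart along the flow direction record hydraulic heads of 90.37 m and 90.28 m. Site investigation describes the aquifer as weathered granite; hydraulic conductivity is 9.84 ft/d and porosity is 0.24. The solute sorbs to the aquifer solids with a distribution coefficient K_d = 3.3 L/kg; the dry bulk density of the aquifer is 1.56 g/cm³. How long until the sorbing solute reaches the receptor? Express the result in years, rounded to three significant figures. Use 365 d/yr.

180 years

Hydraulic gradient i = (90.37 − 90.28) / 31.7 = 0.09 / 31.7 = 0.002839
K = 9.84 ft/d × 0.3048 = 2.999 m/d
Specific discharge q = 2.999 × 0.002839 = 0.008515 m/d
Seepage velocity v = q / n = 0.008515 / 0.24 = 0.03548 m/d
Retardation R = 1 + ρ_b·K_d/n = 1 + 1.56×3.3/0.24 = 22.45
Contaminant velocity v_c = v/R = 0.03548/22.45 = 0.001580 m/d
t = L/v_c = 104/0.001580 = 65810 d
   = 65810/365 = 180 yr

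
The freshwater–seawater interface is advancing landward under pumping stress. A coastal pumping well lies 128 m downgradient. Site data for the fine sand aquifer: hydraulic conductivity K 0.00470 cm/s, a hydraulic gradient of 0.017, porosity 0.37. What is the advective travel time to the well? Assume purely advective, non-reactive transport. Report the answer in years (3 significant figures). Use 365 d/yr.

1.88 years

K = 0.00470 cm/s × 864 = 4.061 m/d
Darcy flux q = K·i = 4.061 × 0.017 = 0.06903 m/d
Seepage velocity v = q / n = 0.06903 / 0.37 = 0.1866 m/d
t = L / v = 128 / 0.1866 = 686.0 d
   = 686.0 / 365 = 1.88 yr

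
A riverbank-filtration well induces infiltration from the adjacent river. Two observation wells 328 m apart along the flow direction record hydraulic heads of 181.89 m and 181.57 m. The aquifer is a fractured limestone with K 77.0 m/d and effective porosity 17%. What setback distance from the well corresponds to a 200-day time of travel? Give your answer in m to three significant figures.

Hydraulic gradient i = (181.89 − 181.57) / 328 = 0.32 / 328 = 9.756e-4
q = Ki = 77.0 × 9.756e-4 = 0.07512 m/d
v_s = q/n_e = 0.07512/0.17 = 0.4419 m/d
L = v × T = 0.4419 × 200 = 88.38 m

88.4 m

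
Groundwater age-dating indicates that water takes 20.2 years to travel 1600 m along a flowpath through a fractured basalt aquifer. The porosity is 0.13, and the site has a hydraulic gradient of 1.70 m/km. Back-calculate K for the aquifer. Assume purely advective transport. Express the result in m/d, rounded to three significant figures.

16.6 m/d

t = 20.2 years = 7373 d
v = L / t = 1600 / 7373 = 0.2170 m/d
K = v · n / i = 0.2170 × 0.13 / 0.0017 = 16.6 m/d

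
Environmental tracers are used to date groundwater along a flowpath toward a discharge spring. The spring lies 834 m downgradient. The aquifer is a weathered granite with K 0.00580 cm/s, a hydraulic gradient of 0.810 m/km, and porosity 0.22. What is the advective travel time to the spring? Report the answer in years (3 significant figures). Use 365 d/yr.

124 years

K = 0.00580 cm/s × 864 = 5.011 m/d
q = Ki = 5.011 × 8.1e-4 = 0.004059 m/d
v = Ki/n = 5.011·8.1e-4/0.22 = 0.01845 m/d
t = L / v = 834 / 0.01845 = 45200 d
   = 45200 / 365 = 124 yr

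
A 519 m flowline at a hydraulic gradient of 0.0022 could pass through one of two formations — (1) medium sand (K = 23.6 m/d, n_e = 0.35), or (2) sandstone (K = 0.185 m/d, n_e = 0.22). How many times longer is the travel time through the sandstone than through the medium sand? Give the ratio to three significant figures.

Unit 1 (medium sand): v = 23.6×0.0022/0.35 = 0.1483 m/d, t = 519/0.1483 = 3499 d
Unit 2 (sandstone): v = 0.185×0.0022/0.22 = 0.001850 m/d, t = 519/0.001850 = 280500 d
t(sandstone) / t(medium sand) = 280500/3499 = 80.2

80.2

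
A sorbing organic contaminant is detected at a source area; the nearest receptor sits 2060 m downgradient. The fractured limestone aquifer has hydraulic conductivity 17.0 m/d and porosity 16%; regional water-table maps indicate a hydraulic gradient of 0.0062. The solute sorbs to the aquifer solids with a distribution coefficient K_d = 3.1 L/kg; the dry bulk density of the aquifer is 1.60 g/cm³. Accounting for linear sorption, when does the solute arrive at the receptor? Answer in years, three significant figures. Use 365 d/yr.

q = Ki = 17.0 × 0.0062 = 0.1054 m/d
v_s = q/n_e = 0.1054/0.16 = 0.6588 m/d
Retardation R = 1 + ρ_b·K_d/n = 1 + 1.60×3.1/0.16 = 32.00
Contaminant velocity v_c = v/R = 0.6588/32.00 = 0.02059 m/d
t = L/v_c = 2060/0.02059 = 100100 d
   = 100100/365 = 274 yr

274 years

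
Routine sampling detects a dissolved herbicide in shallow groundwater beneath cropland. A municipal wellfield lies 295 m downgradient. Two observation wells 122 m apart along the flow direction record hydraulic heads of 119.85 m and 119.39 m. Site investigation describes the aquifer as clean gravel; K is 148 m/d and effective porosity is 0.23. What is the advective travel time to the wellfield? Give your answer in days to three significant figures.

Hydraulic gradient i = (119.85 − 119.39) / 122 = 0.46 / 122 = 0.003770
q = Ki = 148 × 0.003770 = 0.5580 m/d
v = Ki/n = 148·0.003770/0.23 = 2.426 m/d
t = L / v = 295 / 2.426 = 121.6 d

122 days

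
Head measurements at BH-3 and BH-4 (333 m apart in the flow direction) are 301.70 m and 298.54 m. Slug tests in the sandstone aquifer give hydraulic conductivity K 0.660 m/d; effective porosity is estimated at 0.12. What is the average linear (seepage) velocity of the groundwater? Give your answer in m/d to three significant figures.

0.0522 m/d

Hydraulic gradient i = (301.70 − 298.54) / 333 = 3.16 / 333 = 0.009489
Darcy flux q = K·i = 0.660 × 0.009489 = 0.006263 m/d
v = Ki/n = 0.660·0.009489/0.12 = 0.05219 m/d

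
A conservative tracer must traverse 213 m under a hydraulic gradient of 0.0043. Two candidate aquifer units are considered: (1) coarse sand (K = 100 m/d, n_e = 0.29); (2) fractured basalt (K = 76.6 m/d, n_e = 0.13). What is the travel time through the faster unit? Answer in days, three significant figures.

Unit 1 (coarse sand): v = 100×0.0043/0.29 = 1.483 m/d, t = 213/1.483 = 143.7 d
Unit 2 (fractured basalt): v = 76.6×0.0043/0.13 = 2.534 m/d, t = 213/2.534 = 84.07 d
Faster unit: t = 84.1 d

84.1 days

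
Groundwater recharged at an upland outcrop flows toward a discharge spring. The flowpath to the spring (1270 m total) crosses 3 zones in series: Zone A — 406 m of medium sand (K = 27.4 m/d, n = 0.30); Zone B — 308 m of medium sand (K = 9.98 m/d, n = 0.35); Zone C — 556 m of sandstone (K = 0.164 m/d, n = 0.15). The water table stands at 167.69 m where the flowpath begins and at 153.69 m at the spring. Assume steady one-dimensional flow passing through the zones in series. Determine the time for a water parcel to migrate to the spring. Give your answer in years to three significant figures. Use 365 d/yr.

Total head drop ΔH = 167.69 − 153.69 = 14.00 m
Continuity: the same q passes through each zone, so ΔH = q·Σ(L_j/K_j) — the zones act as resistances in series.
Σ(L/K) = 406/27.4 + 308/9.98 + 556/0.164 = 14.82 + 30.86 + 3390 = 3436 d
q = ΔH / Σ(L/K) = 14.00 / 3436 = 0.004075 m/d (same in every zone)
Zone A: v = q/n = 0.004075/0.30 = 0.01358 m/d → t_A = 406/0.01358 = 29890 d
Zone B: v = q/n = 0.004075/0.35 = 0.01164 m/d → t_B = 308/0.01164 = 26460 d
Zone C: v = q/n = 0.004075/0.15 = 0.02716 m/d → t_C = 556/0.02716 = 20470 d
Total t = 29890 + 26460 + 20470 = 76820 d
   = 76820 / 365 = 210 yr

210 years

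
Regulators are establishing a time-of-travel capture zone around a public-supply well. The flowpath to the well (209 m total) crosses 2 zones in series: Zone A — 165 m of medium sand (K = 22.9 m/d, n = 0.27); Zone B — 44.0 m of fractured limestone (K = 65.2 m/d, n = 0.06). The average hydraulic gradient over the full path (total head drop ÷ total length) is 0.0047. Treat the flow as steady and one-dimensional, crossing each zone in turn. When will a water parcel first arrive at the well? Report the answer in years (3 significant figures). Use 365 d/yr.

Continuity: the same q passes through each zone, so ΔH = q·Σ(L_j/K_j) — the zones act as resistances in series.
Σ(L/K) = 165/22.9 + 44.0/65.2 = 7.205 + 0.6748 = 7.880 d
K_eq = L_total / Σ(L/K) = 209 / 7.880 = 26.52 m/d
q = K_eq · i = 26.52 × 0.0047 = 0.1247 m/d (same in every zone)
Zone A: v = q/n = 0.1247/0.27 = 0.4617 m/d → t_A = 165/0.4617 = 357.4 d
Zone B: v = q/n = 0.1247/0.06 = 2.078 m/d → t_B = 44.0/2.078 = 21.18 d
Total t = 357.4 + 21.18 = 378.6 d
   = 378.6 / 365 = 1.04 yr

1.04 years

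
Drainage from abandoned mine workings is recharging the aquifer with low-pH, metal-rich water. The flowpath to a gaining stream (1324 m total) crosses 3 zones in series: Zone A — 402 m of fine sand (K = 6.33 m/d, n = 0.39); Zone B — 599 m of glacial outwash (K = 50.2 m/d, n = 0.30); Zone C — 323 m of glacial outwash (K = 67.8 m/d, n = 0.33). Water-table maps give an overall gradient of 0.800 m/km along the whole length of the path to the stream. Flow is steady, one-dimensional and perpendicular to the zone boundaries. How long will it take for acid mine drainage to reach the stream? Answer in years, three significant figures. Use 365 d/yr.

91.9 years

For zones in series the flux q is common to all zones; the equivalent conductivity is the harmonic (thickness-weighted) mean, K_eq = L_total / Σ(L_j/K_j).
Σ(L/K) = 402/6.33 + 599/50.2 + 323/67.8 = 63.51 + 11.93 + 4.764 = 80.20 d
K_eq = L_total / Σ(L/K) = 1324 / 80.20 = 16.51 m/d
q = K_eq · i = 16.51 × 8.0e-4 = 0.01321 m/d (same in every zone)
Zone A: v = q/n = 0.01321/0.39 = 0.03386 m/d → t_A = 402/0.03386 = 11870 d
Zone B: v = q/n = 0.01321/0.30 = 0.04402 m/d → t_B = 599/0.04402 = 13610 d
Zone C: v = q/n = 0.01321/0.33 = 0.04002 m/d → t_C = 323/0.04002 = 8071 d
Total t = 11870 + 13610 + 8071 = 33550 d
   = 33550 / 365 = 91.9 yr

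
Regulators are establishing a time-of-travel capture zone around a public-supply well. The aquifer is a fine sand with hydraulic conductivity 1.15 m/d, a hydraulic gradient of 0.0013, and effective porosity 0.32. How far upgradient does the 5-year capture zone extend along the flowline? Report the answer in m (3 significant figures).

Specific discharge q = 1.15 × 0.0013 = 0.001495 m/d
Average linear velocity = 0.001495 / 0.32 = 0.004672 m/d
T = 5 yr × 365 = 1825 d
L = v × T = 0.004672 × 1825 = 8.526 m

8.53 m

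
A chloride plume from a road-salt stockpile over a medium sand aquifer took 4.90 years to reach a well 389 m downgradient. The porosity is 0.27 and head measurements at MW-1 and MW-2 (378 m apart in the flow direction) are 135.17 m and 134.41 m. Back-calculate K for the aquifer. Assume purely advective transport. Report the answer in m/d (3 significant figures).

29.2 m/d

Hydraulic gradient i = (135.17 − 134.41) / 378 = 0.76 / 378 = 0.002011
t = 4.90 years = 1789 d
v = L / t = 389 / 1789 = 0.2175 m/d
K = v · n / i = 0.2175 × 0.27 / 0.002011 = 29.2 m/d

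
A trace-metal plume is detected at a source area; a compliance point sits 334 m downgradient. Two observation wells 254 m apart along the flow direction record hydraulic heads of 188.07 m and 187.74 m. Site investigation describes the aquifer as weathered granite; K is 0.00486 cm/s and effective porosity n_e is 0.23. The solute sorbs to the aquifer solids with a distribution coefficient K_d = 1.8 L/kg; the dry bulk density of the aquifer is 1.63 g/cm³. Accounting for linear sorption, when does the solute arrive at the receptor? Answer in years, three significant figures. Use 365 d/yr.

531 years

Hydraulic gradient i = (188.07 − 187.74) / 254 = 0.33 / 254 = 0.001299
K = 0.00486 cm/s × 864 = 4.199 m/d
Specific discharge q = 4.199 × 0.001299 = 0.005455 m/d
v_s = q/n_e = 0.005455/0.23 = 0.02372 m/d
Retardation R = 1 + ρ_b·K_d/n = 1 + 1.63×1.8/0.23 = 13.76
Contaminant velocity v_c = v/R = 0.02372/13.76 = 0.001724 m/d
t = L/v_c = 334/0.001724 = 193700 d
   = 193700/365 = 531 yr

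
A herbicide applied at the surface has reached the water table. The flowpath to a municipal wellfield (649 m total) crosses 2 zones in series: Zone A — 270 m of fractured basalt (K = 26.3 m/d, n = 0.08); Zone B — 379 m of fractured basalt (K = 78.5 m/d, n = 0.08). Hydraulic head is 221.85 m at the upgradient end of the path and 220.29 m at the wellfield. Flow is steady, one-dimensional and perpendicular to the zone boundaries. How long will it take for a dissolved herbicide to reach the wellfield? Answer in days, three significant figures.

502 days

Total head drop ΔH = 221.85 − 220.29 = 1.56 m
Steady 1-D flow in series ⇒ the Darcy flux q is identical in every zone and the zone head losses add (resistances L/K in series).
Σ(L/K) = 270/26.3 + 379/78.5 = 10.27 + 4.828 = 15.09 d
q = ΔH / Σ(L/K) = 1.56 / 15.09 = 0.1034 m/d (same in every zone)
Zone A: v = q/n = 0.1034/0.08 = 1.292 m/d → t_A = 270/1.292 = 209.0 d
Zone B: v = q/n = 0.1034/0.08 = 1.292 m/d → t_B = 379/1.292 = 293.4 d
Total t = 209.0 + 293.4 = 502.4 d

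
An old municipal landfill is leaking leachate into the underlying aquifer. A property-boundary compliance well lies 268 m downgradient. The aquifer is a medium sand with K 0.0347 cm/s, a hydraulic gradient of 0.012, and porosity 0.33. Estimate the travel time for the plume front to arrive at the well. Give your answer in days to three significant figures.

246 days

K = 0.0347 cm/s × 864 = 29.98 m/d
Specific discharge q = 29.98 × 0.012 = 0.3598 m/d
v_s = q/n_e = 0.3598/0.33 = 1.090 m/d
t = L / v = 268 / 1.090 = 245.8 d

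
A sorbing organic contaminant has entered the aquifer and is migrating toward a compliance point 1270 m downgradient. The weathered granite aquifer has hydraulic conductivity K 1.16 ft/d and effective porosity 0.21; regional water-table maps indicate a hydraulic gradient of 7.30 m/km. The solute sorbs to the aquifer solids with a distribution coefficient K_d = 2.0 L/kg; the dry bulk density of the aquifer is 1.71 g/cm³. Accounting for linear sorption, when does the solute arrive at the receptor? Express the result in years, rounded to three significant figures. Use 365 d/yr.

4890 years

K = 1.16 ft/d × 0.3048 = 0.3536 m/d
q = Ki = 0.3536 × 0.0073 = 0.002581 m/d
v_s = q/n_e = 0.002581/0.21 = 0.01229 m/d
Retardation R = 1 + ρ_b·K_d/n = 1 + 1.71×2.0/0.21 = 17.29
Contaminant velocity v_c = v/R = 0.01229/17.29 = 7.110e-4 m/d
t = L/v_c = 1270/7.110e-4 = 1.786e6 d
   = 1.786e6/365 = 4890 yr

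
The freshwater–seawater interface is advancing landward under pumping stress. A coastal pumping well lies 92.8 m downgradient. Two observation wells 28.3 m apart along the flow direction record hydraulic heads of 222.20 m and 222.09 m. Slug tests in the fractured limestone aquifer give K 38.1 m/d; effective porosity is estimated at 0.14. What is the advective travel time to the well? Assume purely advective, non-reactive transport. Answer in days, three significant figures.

Hydraulic gradient i = (222.20 − 222.09) / 28.3 = 0.11 / 28.3 = 0.003887
Darcy flux q = K·i = 38.1 × 0.003887 = 0.1481 m/d
v_s = q/n_e = 0.1481/0.14 = 1.058 m/d
t = L / v = 92.8 / 1.058 = 87.73 d

87.7 days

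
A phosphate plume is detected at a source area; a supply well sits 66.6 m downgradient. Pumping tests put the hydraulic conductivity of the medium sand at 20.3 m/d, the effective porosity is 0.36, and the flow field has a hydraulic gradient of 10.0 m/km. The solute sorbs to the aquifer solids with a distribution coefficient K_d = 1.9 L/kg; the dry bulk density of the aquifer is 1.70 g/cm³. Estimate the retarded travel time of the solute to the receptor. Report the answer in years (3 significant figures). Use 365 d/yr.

Darcy flux q = K·i = 20.3 × 0.010 = 0.2030 m/d
Seepage velocity v = q / n = 0.2030 / 0.36 = 0.5639 m/d
Retardation R = 1 + ρ_b·K_d/n = 1 + 1.70×1.9/0.36 = 9.972
Contaminant velocity v_c = v/R = 0.5639/9.972 = 0.05655 m/d
t = L/v_c = 66.6/0.05655 = 1178 d
   = 1178/365 = 3.23 yr

3.23 years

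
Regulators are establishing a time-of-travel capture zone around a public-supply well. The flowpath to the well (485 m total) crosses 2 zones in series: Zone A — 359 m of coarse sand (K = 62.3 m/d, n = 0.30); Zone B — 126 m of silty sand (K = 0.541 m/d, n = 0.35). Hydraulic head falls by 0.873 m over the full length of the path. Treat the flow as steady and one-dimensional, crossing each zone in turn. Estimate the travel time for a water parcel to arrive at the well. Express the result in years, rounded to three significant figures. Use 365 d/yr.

114 years

Continuity: the same q passes through each zone, so ΔH = q·Σ(L_j/K_j) — the zones act as resistances in series.
Σ(L/K) = 359/62.3 + 126/0.541 = 5.762 + 232.9 = 238.7 d
q = ΔH / Σ(L/K) = 0.873 / 238.7 = 0.003658 m/d (same in every zone)
Zone A: v = q/n = 0.003658/0.30 = 0.01219 m/d → t_A = 359/0.01219 = 29440 d
Zone B: v = q/n = 0.003658/0.35 = 0.01045 m/d → t_B = 126/0.01045 = 12060 d
Total t = 29440 + 12060 = 41500 d
   = 41500 / 365 = 114 yr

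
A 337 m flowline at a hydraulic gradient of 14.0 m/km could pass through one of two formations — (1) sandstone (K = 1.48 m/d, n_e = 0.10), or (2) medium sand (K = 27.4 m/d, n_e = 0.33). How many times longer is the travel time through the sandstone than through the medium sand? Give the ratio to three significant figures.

5.61

Unit 1 (sandstone): v = 1.48×0.014/0.10 = 0.2072 m/d, t = 337/0.2072 = 1626 d
Unit 2 (medium sand): v = 27.4×0.014/0.33 = 1.162 m/d, t = 337/1.162 = 289.9 d
t(sandstone) / t(medium sand) = 1626/289.9 = 5.61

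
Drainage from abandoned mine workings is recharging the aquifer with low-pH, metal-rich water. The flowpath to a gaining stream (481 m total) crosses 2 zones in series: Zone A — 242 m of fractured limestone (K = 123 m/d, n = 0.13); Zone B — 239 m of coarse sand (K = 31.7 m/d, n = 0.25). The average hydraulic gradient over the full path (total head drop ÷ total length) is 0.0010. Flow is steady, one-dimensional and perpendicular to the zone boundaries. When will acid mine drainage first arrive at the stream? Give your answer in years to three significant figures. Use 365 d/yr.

4.94 years

For zones in series the flux q is common to all zones; the equivalent conductivity is the harmonic (thickness-weighted) mean, K_eq = L_total / Σ(L_j/K_j).
Σ(L/K) = 242/123 + 239/31.7 = 1.967 + 7.539 = 9.507 d
K_eq = L_total / Σ(L/K) = 481 / 9.507 = 50.59 m/d
q = K_eq · i = 50.59 × 0.0010 = 0.05059 m/d (same in every zone)
Zone A: v = q/n = 0.05059/0.13 = 0.3892 m/d → t_A = 242/0.3892 = 621.8 d
Zone B: v = q/n = 0.05059/0.25 = 0.2024 m/d → t_B = 239/0.2024 = 1181 d
Total t = 621.8 + 1181 = 1803 d
   = 1803 / 365 = 4.94 yr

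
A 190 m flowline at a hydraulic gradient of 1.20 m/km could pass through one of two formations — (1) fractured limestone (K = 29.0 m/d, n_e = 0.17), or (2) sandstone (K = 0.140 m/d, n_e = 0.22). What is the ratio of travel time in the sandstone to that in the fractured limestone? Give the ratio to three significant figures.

Unit 1 (fractured limestone): v = 29.0×0.0012/0.17 = 0.2047 m/d, t = 190/0.2047 = 928.2 d
Unit 2 (sandstone): v = 0.140×0.0012/0.22 = 7.636e-4 m/d, t = 190/7.636e-4 = 248800 d
t(sandstone) / t(fractured limestone) = 248800/928.2 = 268

268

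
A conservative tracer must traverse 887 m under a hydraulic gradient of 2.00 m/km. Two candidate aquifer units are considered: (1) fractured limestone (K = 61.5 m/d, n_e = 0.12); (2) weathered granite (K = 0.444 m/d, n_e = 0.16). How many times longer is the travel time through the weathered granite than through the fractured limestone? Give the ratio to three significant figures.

Unit 1 (fractured limestone): v = 61.5×0.0020/0.12 = 1.025 m/d, t = 887/1.025 = 865.4 d
Unit 2 (weathered granite): v = 0.444×0.0020/0.16 = 0.005550 m/d, t = 887/0.005550 = 159800 d
t(weathered granite) / t(fractured limestone) = 159800/865.4 = 185

185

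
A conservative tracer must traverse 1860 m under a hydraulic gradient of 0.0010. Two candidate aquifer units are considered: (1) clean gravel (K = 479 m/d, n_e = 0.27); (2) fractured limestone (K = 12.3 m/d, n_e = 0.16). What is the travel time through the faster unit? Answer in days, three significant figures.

1050 days

Unit 1 (clean gravel): v = 479×0.0010/0.27 = 1.774 m/d, t = 1860/1.774 = 1048 d
Unit 2 (fractured limestone): v = 12.3×0.0010/0.16 = 0.07688 m/d, t = 1860/0.07688 = 24200 d
Faster unit: t = 1050 d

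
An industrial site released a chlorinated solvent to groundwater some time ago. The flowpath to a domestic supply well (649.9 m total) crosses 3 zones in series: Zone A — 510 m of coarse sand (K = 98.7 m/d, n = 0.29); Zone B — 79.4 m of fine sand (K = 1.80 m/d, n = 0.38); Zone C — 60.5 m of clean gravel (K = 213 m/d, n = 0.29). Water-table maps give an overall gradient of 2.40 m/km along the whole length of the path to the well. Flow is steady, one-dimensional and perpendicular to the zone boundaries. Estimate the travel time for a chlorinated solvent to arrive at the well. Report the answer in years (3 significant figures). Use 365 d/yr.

Continuity: the same q passes through each zone, so ΔH = q·Σ(L_j/K_j) — the zones act as resistances in series.
Σ(L/K) = 510/98.7 + 79.4/1.80 + 60.5/213 = 5.167 + 44.11 + 0.2840 = 49.56 d
K_eq = L_total / Σ(L/K) = 649.9 / 49.56 = 13.11 m/d
q = K_eq · i = 13.11 × 0.0024 = 0.03147 m/d (same in every zone)
Zone A: v = q/n = 0.03147/0.29 = 0.1085 m/d → t_A = 510/0.1085 = 4700 d
Zone B: v = q/n = 0.03147/0.38 = 0.08282 m/d → t_B = 79.4/0.08282 = 958.7 d
Zone C: v = q/n = 0.03147/0.29 = 0.1085 m/d → t_C = 60.5/0.1085 = 557.5 d
Total t = 4700 + 958.7 + 557.5 = 6216 d
   = 6216 / 365 = 17.0 yr

17.0 years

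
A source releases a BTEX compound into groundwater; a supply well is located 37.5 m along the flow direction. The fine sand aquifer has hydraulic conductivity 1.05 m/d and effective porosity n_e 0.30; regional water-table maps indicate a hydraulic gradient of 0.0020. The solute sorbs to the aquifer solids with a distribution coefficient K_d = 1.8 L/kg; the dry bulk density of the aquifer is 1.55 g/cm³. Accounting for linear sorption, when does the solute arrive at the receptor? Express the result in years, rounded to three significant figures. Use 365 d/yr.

Specific discharge q = 1.05 × 0.0020 = 0.002100 m/d
v = Ki/n = 1.05·0.0020/0.30 = 0.007000 m/d
Retardation R = 1 + ρ_b·K_d/n = 1 + 1.55×1.8/0.30 = 10.30
Contaminant velocity v_c = v/R = 0.007000/10.30 = 6.796e-4 m/d
t = L/v_c = 37.5/6.796e-4 = 55180 d
   = 55180/365 = 151 yr

151 years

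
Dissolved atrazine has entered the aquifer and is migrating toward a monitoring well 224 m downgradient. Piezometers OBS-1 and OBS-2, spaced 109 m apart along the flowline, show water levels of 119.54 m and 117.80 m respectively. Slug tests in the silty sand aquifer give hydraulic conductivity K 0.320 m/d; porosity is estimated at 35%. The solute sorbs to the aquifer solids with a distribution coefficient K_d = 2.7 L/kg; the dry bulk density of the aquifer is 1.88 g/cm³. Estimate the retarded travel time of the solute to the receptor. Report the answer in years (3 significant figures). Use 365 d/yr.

Hydraulic gradient i = (119.54 − 117.80) / 109 = 1.74 / 109 = 0.01596
q = Ki = 0.320 × 0.01596 = 0.005108 m/d
Average linear velocity = 0.005108 / 0.35 = 0.01460 m/d
Retardation R = 1 + ρ_b·K_d/n = 1 + 1.88×2.7/0.35 = 15.50
Contaminant velocity v_c = v/R = 0.01460/15.50 = 9.414e-4 m/d
t = L/v_c = 224/9.414e-4 = 237900 d
   = 237900/365 = 652 yr

652 years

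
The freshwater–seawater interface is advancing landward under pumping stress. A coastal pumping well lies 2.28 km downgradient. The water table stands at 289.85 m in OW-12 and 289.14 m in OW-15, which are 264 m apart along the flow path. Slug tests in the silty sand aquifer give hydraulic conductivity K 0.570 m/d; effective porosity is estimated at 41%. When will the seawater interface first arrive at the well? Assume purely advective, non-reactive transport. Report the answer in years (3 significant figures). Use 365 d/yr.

Hydraulic gradient i = (289.85 − 289.14) / 264 = 0.71 / 264 = 0.002689
Darcy flux q = K·i = 0.570 × 0.002689 = 0.001533 m/d
v = Ki/n = 0.570·0.002689/0.41 = 0.003739 m/d
L = 2.28 km = 2280 m
t = L / v = 2280 / 0.003739 = 609800 d
   = 609800 / 365 = 1670 yr

1670 years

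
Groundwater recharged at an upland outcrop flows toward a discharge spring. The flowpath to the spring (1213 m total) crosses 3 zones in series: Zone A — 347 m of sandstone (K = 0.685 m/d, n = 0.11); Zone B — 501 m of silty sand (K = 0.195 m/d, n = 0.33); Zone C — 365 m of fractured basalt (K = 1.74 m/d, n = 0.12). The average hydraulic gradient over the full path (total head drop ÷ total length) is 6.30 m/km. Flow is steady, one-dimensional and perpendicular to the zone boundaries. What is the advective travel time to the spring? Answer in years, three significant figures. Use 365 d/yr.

For zones in series the flux q is common to all zones; the equivalent conductivity is the harmonic (thickness-weighted) mean, K_eq = L_total / Σ(L_j/K_j).
Σ(L/K) = 347/0.685 + 501/0.195 + 365/1.74 = 506.6 + 2569 + 209.8 = 3286 d
K_eq = L_total / Σ(L/K) = 1213 / 3286 = 0.3692 m/d
q = K_eq · i = 0.3692 × 0.0063 = 0.002326 m/d (same in every zone)
Zone A: v = q/n = 0.002326/0.11 = 0.02114 m/d → t_A = 347/0.02114 = 16410 d
Zone B: v = q/n = 0.002326/0.33 = 0.007048 m/d → t_B = 501/0.007048 = 71080 d
Zone C: v = q/n = 0.002326/0.12 = 0.01938 m/d → t_C = 365/0.01938 = 18830 d
Total t = 16410 + 71080 + 18830 = 106300 d
   = 106300 / 365 = 291 yr

291 years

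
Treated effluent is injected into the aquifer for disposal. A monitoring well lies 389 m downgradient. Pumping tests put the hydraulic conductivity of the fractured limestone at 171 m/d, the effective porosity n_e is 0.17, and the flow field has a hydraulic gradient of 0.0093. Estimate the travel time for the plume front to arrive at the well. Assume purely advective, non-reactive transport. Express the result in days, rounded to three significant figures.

41.6 days

Darcy flux q = K·i = 171 × 0.0093 = 1.590 m/d
v = Ki/n = 171·0.0093/0.17 = 9.355 m/d
t = L / v = 389 / 9.355 = 41.58 d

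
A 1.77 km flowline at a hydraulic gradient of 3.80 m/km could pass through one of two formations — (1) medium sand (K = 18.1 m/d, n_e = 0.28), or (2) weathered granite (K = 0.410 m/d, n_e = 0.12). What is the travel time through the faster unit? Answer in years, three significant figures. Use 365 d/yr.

Unit 1 (medium sand): v = 18.1×0.0038/0.28 = 0.2456 m/d, t = 1770/0.2456 = 7206 d
Unit 2 (weathered granite): v = 0.410×0.0038/0.12 = 0.01298 m/d, t = 1770/0.01298 = 136300 d
Faster: 7206 d / 365 = 19.7 yr

19.7 years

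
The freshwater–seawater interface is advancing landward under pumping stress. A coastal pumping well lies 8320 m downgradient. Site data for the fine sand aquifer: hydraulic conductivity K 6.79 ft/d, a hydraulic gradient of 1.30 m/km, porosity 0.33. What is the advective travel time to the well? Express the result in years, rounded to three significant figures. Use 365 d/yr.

K = 6.79 ft/d × 0.3048 = 2.070 m/d
Specific discharge q = 2.070 × 0.0013 = 0.002690 m/d
v = Ki/n = 2.070·0.0013/0.33 = 0.008153 m/d
t = L / v = 8320 / 0.008153 = 1.020e6 d
   = 1.020e6 / 365 = 2800 yr

2800 years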